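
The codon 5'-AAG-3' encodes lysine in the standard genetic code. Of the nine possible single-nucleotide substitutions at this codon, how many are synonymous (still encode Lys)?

1

Position 1: none → 0 synonymous.
Position 2: none → 0 synonymous.
Position 3: AAA → 1 synonymous.
Total: 0 + 0 + 1 = 1.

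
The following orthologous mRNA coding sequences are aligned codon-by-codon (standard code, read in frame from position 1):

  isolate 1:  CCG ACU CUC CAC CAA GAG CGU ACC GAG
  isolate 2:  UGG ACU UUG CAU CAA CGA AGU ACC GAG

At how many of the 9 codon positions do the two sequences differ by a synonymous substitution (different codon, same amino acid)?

Codon 1: CCG Pro / UGG Trp — nonsynonymous.
Codon 2: ACU Thr / ACU Thr — identical.
Codon 3: CUC Leu / UUG Leu — synonymous.
Codon 4: CAC His / CAU His — synonymous.
Codon 5: CAA Gln / CAA Gln — identical.
Codon 6: GAG Glu / CGA Arg — nonsynonymous.
Codon 7: CGU Arg / AGU Ser — nonsynonymous.
Codon 8: ACC Thr / ACC Thr — identical.
Codon 9: GAG Glu / GAG Glu — identical.
Synonymous differences: 2.

2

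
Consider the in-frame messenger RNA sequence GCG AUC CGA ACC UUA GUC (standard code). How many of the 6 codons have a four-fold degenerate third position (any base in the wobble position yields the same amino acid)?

4

Codon 1 GCG (Ala): third position 4-fold.
Codon 2 AUC (Ile): third position 3-fold.
Codon 3 CGA (Arg): third position 4-fold.
Codon 4 ACC (Thr): third position 4-fold.
Codon 5 UUA (Leu): third position 2-fold.
Codon 6 GUC (Val): third position 4-fold.
Four-fold degenerate third positions: 4.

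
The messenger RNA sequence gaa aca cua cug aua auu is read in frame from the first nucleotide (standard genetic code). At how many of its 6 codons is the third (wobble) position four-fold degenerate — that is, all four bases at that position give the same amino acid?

Codon 1 GAA (Glu): third position 2-fold.
Codon 2 ACA (Thr): third position 4-fold.
Codon 3 CUA (Leu): third position 4-fold.
Codon 4 CUG (Leu): third position 4-fold.
Codon 5 AUA (Ile): third position 3-fold.
Codon 6 AUU (Ile): third position 3-fold.
Four-fold degenerate third positions: 3.

3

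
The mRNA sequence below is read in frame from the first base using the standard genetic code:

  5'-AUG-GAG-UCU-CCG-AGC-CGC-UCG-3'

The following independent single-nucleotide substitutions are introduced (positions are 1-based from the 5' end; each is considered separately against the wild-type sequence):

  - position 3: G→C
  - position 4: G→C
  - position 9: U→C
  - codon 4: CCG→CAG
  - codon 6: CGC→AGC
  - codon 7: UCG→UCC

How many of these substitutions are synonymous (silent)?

2

Codon 1: AUG (Met) → AUC (Ile) — missense.
Codon 2: GAG (Glu) → CAG (Gln) — missense.
Codon 3: UCU (Ser) → UCC (Ser) — synonymous.
Codon 4: CCG (Pro) → CAG (Gln) — missense.
Codon 6: CGC (Arg) → AGC (Ser) — missense.
Codon 7: UCG (Ser) → UCC (Ser) — synonymous.
Synonymous: 2 of 6.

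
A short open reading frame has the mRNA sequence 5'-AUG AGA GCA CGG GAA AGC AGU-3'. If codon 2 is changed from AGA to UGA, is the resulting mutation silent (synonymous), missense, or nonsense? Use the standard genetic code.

nonsense

Position 4 falls in codon 2: AGA → Arg.
After the substitution the codon is UGA → Stop.
The new codon is a stop codon, so this is a nonsense mutation.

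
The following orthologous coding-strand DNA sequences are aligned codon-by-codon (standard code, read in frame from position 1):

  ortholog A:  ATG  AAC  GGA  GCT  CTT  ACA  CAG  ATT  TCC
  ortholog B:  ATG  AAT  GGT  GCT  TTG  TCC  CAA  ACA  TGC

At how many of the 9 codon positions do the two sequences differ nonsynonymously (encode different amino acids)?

3

Codon 1: ATG Met / ATG Met — identical.
Codon 2: AAC Asn / AAT Asn — synonymous.
Codon 3: GGA Gly / GGT Gly — synonymous.
Codon 4: GCT Ala / GCT Ala — identical.
Codon 5: CTT Leu / TTG Leu — synonymous.
Codon 6: ACA Thr / TCC Ser — nonsynonymous.
Codon 7: CAG Gln / CAA Gln — synonymous.
Codon 8: ATT Ile / ACA Thr — nonsynonymous.
Codon 9: TCC Ser / TGC Cys — nonsynonymous.
Nonsynonymous differences: 3.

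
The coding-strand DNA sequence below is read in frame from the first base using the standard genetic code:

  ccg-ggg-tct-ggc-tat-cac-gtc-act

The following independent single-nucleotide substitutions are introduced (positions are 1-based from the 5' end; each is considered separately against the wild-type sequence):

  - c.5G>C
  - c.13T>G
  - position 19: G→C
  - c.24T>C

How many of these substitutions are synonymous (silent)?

Codon 2: GGG (Gly) → GCG (Ala) — missense.
Codon 5: TAT (Tyr) → GAT (Asp) — missense.
Codon 7: GTC (Val) → CTC (Leu) — missense.
Codon 8: ACT (Thr) → ACC (Thr) — synonymous.
Synonymous: 1 of 4.

1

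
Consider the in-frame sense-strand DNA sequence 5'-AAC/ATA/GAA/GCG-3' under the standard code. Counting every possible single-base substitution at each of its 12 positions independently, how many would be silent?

7

Codon 1 (AAC, Asn): 1 synonymous substitution.
Codon 2 (ATA, Ile): 2 synonymous substitutions.
Codon 3 (GAA, Glu): 1 synonymous substitution.
Codon 4 (GCG, Ala): 3 synonymous substitutions.
Total: 1 + 2 + 1 + 3 = 7.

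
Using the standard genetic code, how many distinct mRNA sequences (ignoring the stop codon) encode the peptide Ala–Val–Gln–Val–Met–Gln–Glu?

Ala: 4 codons.
Val: 4 codons.
Gln: 2 codons.
Val: 4 codons.
Met: 1 codon.
Gln: 2 codons.
Glu: 2 codons.
4 × 4 × 2 × 4 × 1 × 2 × 2 = 512.

512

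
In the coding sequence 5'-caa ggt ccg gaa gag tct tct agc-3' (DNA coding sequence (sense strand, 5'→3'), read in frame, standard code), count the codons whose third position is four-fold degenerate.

Codon 1 CAA (Gln): third position 2-fold.
Codon 2 GGT (Gly): third position 4-fold.
Codon 3 CCG (Pro): third position 4-fold.
Codon 4 GAA (Glu): third position 2-fold.
Codon 5 GAG (Glu): third position 2-fold.
Codon 6 TCT (Ser): third position 4-fold.
Codon 7 TCT (Ser): third position 4-fold.
Codon 8 AGC (Ser): third position 2-fold.
Four-fold degenerate third positions: 4.

4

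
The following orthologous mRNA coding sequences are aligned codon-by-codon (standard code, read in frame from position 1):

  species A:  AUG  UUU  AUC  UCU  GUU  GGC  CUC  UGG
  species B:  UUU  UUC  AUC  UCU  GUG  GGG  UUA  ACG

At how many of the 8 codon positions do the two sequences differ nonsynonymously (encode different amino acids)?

Codon 1: AUG Met / UUU Phe — nonsynonymous.
Codon 2: UUU Phe / UUC Phe — synonymous.
Codon 3: AUC Ile / AUC Ile — identical.
Codon 4: UCU Ser / UCU Ser — identical.
Codon 5: GUU Val / GUG Val — synonymous.
Codon 6: GGC Gly / GGG Gly — synonymous.
Codon 7: CUC Leu / UUA Leu — synonymous.
Codon 8: UGG Trp / ACG Thr — nonsynonymous.
Nonsynonymous differences: 2.

2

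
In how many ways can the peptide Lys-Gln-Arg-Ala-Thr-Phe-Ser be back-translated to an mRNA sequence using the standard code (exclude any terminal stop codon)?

Lys: 2 codons.
Gln: 2 codons.
Arg: 6 codons.
Ala: 4 codons.
Thr: 4 codons.
Phe: 2 codons.
Ser: 6 codons.
2 × 2 × 6 × 4 × 4 × 2 × 6 = 4608.

4608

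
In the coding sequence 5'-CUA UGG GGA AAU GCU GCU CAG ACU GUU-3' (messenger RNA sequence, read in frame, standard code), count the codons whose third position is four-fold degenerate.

6

Codon 1 CUA (Leu): third position 4-fold.
Codon 2 UGG (Trp): third position 1-fold.
Codon 3 GGA (Gly): third position 4-fold.
Codon 4 AAU (Asn): third position 2-fold.
Codon 5 GCU (Ala): third position 4-fold.
Codon 6 GCU (Ala): third position 4-fold.
Codon 7 CAG (Gln): third position 2-fold.
Codon 8 ACU (Thr): third position 4-fold.
Codon 9 GUU (Val): third position 4-fold.
Four-fold degenerate third positions: 6.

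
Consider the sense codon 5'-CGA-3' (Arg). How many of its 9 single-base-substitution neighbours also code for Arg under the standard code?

4

Position 1: AGA → 1 synonymous.
Position 2: none → 0 synonymous.
Position 3: CGU, CGC, CGG → 3 synonymous.
Total: 1 + 0 + 3 = 4.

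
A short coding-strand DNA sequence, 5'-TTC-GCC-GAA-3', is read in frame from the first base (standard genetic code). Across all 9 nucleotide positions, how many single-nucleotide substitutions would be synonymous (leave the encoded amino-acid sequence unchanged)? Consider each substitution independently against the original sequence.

5

Codon 1 (TTC, Phe): 1 synonymous substitution.
Codon 2 (GCC, Ala): 3 synonymous substitutions.
Codon 3 (GAA, Glu): 1 synonymous substitution.
Total: 1 + 3 + 1 = 5.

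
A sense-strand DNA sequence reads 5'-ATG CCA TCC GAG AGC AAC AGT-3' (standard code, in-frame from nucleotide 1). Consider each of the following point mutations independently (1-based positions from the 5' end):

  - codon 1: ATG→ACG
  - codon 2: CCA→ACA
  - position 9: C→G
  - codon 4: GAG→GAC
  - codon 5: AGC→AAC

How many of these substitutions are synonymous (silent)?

1

Codon 1: ATG (Met) → ACG (Thr) — missense.
Codon 2: CCA (Pro) → ACA (Thr) — missense.
Codon 3: TCC (Ser) → TCG (Ser) — synonymous.
Codon 4: GAG (Glu) → GAC (Asp) — missense.
Codon 5: AGC (Ser) → AAC (Asn) — missense.
Synonymous: 1 of 5.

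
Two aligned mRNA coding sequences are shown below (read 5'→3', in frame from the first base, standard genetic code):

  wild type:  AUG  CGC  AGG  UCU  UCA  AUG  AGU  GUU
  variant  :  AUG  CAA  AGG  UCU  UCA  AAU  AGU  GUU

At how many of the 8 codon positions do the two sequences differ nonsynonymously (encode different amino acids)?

2

Codon 1: AUG Met / AUG Met — identical.
Codon 2: CGC Arg / CAA Gln — nonsynonymous.
Codon 3: AGG Arg / AGG Arg — identical.
Codon 4: UCU Ser / UCU Ser — identical.
Codon 5: UCA Ser / UCA Ser — identical.
Codon 6: AUG Met / AAU Asn — nonsynonymous.
Codon 7: AGU Ser / AGU Ser — identical.
Codon 8: GUU Val / GUU Val — identical.
Nonsynonymous differences: 2.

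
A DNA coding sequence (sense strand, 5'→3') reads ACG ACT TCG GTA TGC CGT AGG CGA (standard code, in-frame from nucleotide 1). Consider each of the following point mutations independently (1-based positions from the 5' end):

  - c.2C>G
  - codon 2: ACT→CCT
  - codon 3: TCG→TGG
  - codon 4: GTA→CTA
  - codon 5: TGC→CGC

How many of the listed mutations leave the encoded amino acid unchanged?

Codon 1: ACG (Thr) → AGG (Arg) — missense.
Codon 2: ACT (Thr) → CCT (Pro) — missense.
Codon 3: TCG (Ser) → TGG (Trp) — missense.
Codon 4: GTA (Val) → CTA (Leu) — missense.
Codon 5: TGC (Cys) → CGC (Arg) — missense.
Synonymous: 0 of 5.

0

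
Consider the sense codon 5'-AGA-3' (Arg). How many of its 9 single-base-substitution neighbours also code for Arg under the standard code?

2

Position 1: CGA → 1 synonymous.
Position 2: none → 0 synonymous.
Position 3: AGG → 1 synonymous.
Total: 1 + 0 + 1 = 2.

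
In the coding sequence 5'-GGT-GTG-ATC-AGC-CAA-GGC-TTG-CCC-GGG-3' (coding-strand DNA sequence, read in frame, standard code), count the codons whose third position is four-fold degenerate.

Codon 1 GGT (Gly): third position 4-fold.
Codon 2 GTG (Val): third position 4-fold.
Codon 3 ATC (Ile): third position 3-fold.
Codon 4 AGC (Ser): third position 2-fold.
Codon 5 CAA (Gln): third position 2-fold.
Codon 6 GGC (Gly): third position 4-fold.
Codon 7 TTG (Leu): third position 2-fold.
Codon 8 CCC (Pro): third position 4-fold.
Codon 9 GGG (Gly): third position 4-fold.
Four-fold degenerate third positions: 5.

5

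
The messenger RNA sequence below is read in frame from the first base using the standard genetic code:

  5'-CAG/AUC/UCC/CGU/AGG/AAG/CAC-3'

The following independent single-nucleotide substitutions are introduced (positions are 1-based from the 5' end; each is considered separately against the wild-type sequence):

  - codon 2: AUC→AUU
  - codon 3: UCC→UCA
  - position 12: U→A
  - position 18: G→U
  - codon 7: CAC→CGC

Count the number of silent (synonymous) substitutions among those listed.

3

Codon 2: AUC (Ile) → AUU (Ile) — synonymous.
Codon 3: UCC (Ser) → UCA (Ser) — synonymous.
Codon 4: CGU (Arg) → CGA (Arg) — synonymous.
Codon 6: AAG (Lys) → AAU (Asn) — missense.
Codon 7: CAC (His) → CGC (Arg) — missense.
Synonymous: 3 of 5.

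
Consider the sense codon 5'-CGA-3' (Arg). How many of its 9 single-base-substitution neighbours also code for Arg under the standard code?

4

Position 1: AGA → 1 synonymous.
Position 2: none → 0 synonymous.
Position 3: CGT, CGC, CGG → 3 synonymous.
Total: 1 + 0 + 3 = 4.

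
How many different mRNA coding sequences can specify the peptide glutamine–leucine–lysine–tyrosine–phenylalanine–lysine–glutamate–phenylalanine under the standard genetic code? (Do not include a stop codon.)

768

Gln: 2 codons.
Leu: 6 codons.
Lys: 2 codons.
Tyr: 2 codons.
Phe: 2 codons.
Lys: 2 codons.
Glu: 2 codons.
Phe: 2 codons.
2 × 6 × 2 × 2 × 2 × 2 × 2 × 2 = 768.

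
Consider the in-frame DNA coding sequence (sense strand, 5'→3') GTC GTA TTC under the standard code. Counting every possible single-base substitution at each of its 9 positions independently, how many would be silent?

7

Codon 1 (GTC, Val): 3 synonymous substitutions.
Codon 2 (GTA, Val): 3 synonymous substitutions.
Codon 3 (TTC, Phe): 1 synonymous substitution.
Total: 3 + 3 + 1 = 7.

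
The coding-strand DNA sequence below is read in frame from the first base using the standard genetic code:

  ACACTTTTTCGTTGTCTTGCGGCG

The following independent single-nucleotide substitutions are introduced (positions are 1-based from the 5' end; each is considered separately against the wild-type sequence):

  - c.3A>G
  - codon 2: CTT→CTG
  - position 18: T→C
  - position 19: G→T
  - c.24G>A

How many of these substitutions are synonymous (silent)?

4

Codon 1: ACA (Thr) → ACG (Thr) — synonymous.
Codon 2: CTT (Leu) → CTG (Leu) — synonymous.
Codon 6: CTT (Leu) → CTC (Leu) — synonymous.
Codon 7: GCG (Ala) → TCG (Ser) — missense.
Codon 8: GCG (Ala) → GCA (Ala) — synonymous.
Synonymous: 4 of 5.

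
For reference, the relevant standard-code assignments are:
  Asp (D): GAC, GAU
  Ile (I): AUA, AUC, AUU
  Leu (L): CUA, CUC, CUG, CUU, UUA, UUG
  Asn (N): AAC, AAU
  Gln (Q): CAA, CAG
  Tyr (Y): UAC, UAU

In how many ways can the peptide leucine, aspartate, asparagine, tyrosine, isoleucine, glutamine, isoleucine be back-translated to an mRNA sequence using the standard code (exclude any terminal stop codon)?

864

Leu: 6 codons.
Asp: 2 codons.
Asn: 2 codons.
Tyr: 2 codons.
Ile: 3 codons.
Gln: 2 codons.
Ile: 3 codons.
6 × 2 × 2 × 2 × 3 × 2 × 3 = 864.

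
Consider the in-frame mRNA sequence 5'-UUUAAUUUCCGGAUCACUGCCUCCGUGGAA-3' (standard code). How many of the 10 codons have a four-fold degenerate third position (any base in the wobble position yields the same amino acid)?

5

Codon 1 UUU (Phe): third position 2-fold.
Codon 2 AAU (Asn): third position 2-fold.
Codon 3 UUC (Phe): third position 2-fold.
Codon 4 CGG (Arg): third position 4-fold.
Codon 5 AUC (Ile): third position 3-fold.
Codon 6 ACU (Thr): third position 4-fold.
Codon 7 GCC (Ala): third position 4-fold.
Codon 8 UCC (Ser): third position 4-fold.
Codon 9 GUG (Val): third position 4-fold.
Codon 10 GAA (Glu): third position 2-fold.
Four-fold degenerate third positions: 5.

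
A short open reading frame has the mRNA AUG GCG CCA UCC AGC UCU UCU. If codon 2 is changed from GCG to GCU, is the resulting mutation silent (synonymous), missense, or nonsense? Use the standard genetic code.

silent

Position 6 falls in codon 2: GCG → Ala.
After the substitution the codon is GCU → Ala.
Both encode Ala, so the change is synonymous.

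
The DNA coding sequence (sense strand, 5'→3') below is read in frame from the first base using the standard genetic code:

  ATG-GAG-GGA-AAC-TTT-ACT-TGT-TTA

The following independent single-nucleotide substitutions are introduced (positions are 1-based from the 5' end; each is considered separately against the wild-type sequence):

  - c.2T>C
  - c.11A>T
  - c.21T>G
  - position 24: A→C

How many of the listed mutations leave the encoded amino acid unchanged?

0

Codon 1: ATG (Met) → ACG (Thr) — missense.
Codon 4: AAC (Asn) → ATC (Ile) — missense.
Codon 7: TGT (Cys) → TGG (Trp) — missense.
Codon 8: TTA (Leu) → TTC (Phe) — missense.
Synonymous: 0 of 4.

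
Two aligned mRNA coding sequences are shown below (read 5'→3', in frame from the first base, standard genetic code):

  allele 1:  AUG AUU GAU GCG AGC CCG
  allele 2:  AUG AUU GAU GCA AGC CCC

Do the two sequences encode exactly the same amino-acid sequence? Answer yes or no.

yes

Codon 1: AUG Met / AUG Met — identical.
Codon 2: AUU Ile / AUU Ile — identical.
Codon 3: GAU Asp / GAU Asp — identical.
Codon 4: GCG Ala / GCA Ala — synonymous.
Codon 5: AGC Ser / AGC Ser — identical.
Codon 6: CCG Pro / CCC Pro — synonymous.
Nonsynonymous differences: 0 → same protein.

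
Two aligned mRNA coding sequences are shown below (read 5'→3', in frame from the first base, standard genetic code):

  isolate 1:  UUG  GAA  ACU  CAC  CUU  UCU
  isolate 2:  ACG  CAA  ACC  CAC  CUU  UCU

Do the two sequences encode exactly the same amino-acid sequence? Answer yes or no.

Codon 1: UUG Leu / ACG Thr — nonsynonymous.
Codon 2: GAA Glu / CAA Gln — nonsynonymous.
Codon 3: ACU Thr / ACC Thr — synonymous.
Codon 4: CAC His / CAC His — identical.
Codon 5: CUU Leu / CUU Leu — identical.
Codon 6: UCU Ser / UCU Ser — identical.
Nonsynonymous differences: 2 → different protein.

no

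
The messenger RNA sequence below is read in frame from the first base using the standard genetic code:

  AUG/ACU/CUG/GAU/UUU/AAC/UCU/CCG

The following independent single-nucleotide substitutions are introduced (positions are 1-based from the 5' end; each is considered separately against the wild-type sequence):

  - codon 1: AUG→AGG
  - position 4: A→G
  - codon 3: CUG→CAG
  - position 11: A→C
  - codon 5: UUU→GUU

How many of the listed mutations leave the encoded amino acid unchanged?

Codon 1: AUG (Met) → AGG (Arg) — missense.
Codon 2: ACU (Thr) → GCU (Ala) — missense.
Codon 3: CUG (Leu) → CAG (Gln) — missense.
Codon 4: GAU (Asp) → GCU (Ala) — missense.
Codon 5: UUU (Phe) → GUU (Val) — missense.
Synonymous: 0 of 5.

0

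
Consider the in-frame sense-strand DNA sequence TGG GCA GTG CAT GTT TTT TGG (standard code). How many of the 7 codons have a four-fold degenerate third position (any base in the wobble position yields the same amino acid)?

Codon 1 TGG (Trp): third position 1-fold.
Codon 2 GCA (Ala): third position 4-fold.
Codon 3 GTG (Val): third position 4-fold.
Codon 4 CAT (His): third position 2-fold.
Codon 5 GTT (Val): third position 4-fold.
Codon 6 TTT (Phe): third position 2-fold.
Codon 7 TGG (Trp): third position 1-fold.
Four-fold degenerate third positions: 3.

3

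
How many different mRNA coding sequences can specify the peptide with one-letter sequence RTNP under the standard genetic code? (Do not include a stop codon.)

Arg: 6 codons.
Thr: 4 codons.
Asn: 2 codons.
Pro: 4 codons.
6 × 4 × 2 × 4 = 192.

192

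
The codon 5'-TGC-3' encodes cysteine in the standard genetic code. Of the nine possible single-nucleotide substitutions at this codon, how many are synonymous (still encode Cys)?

Position 1: none → 0 synonymous.
Position 2: none → 0 synonymous.
Position 3: TGT → 1 synonymous.
Total: 0 + 0 + 1 = 1.

1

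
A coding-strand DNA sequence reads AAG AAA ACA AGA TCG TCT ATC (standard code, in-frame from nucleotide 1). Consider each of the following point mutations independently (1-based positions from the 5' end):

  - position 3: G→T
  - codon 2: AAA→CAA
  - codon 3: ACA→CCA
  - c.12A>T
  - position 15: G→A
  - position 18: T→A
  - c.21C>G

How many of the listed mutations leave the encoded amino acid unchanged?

2

Codon 1: AAG (Lys) → AAT (Asn) — missense.
Codon 2: AAA (Lys) → CAA (Gln) — missense.
Codon 3: ACA (Thr) → CCA (Pro) — missense.
Codon 4: AGA (Arg) → AGT (Ser) — missense.
Codon 5: TCG (Ser) → TCA (Ser) — synonymous.
Codon 6: TCT (Ser) → TCA (Ser) — synonymous.
Codon 7: ATC (Ile) → ATG (Met) — missense.
Synonymous: 2 of 7.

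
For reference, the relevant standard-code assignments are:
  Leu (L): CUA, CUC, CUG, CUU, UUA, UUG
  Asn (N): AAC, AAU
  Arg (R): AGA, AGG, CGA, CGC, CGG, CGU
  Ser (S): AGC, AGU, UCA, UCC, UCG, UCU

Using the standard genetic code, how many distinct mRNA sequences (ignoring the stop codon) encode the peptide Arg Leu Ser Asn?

432

Arg: 6 codons.
Leu: 6 codons.
Ser: 6 codons.
Asn: 2 codons.
6 × 6 × 6 × 2 = 432.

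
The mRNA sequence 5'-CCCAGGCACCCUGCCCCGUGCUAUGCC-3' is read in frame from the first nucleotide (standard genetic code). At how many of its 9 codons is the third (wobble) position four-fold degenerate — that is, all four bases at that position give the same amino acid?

Codon 1 CCC (Pro): third position 4-fold.
Codon 2 AGG (Arg): third position 2-fold.
Codon 3 CAC (His): third position 2-fold.
Codon 4 CCU (Pro): third position 4-fold.
Codon 5 GCC (Ala): third position 4-fold.
Codon 6 CCG (Pro): third position 4-fold.
Codon 7 UGC (Cys): third position 2-fold.
Codon 8 UAU (Tyr): third position 2-fold.
Codon 9 GCC (Ala): third position 4-fold.
Four-fold degenerate third positions: 5.

5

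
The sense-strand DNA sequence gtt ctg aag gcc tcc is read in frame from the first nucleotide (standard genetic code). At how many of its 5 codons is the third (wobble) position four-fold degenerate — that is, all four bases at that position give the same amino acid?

4

Codon 1 GTT (Val): third position 4-fold.
Codon 2 CTG (Leu): third position 4-fold.
Codon 3 AAG (Lys): third position 2-fold.
Codon 4 GCC (Ala): third position 4-fold.
Codon 5 TCC (Ser): third position 4-fold.
Four-fold degenerate third positions: 4.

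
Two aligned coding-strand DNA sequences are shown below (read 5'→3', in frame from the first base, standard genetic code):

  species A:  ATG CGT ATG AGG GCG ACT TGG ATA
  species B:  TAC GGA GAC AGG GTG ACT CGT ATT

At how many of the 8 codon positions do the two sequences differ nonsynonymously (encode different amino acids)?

Codon 1: ATG Met / TAC Tyr — nonsynonymous.
Codon 2: CGT Arg / GGA Gly — nonsynonymous.
Codon 3: ATG Met / GAC Asp — nonsynonymous.
Codon 4: AGG Arg / AGG Arg — identical.
Codon 5: GCG Ala / GTG Val — nonsynonymous.
Codon 6: ACT Thr / ACT Thr — identical.
Codon 7: TGG Trp / CGT Arg — nonsynonymous.
Codon 8: ATA Ile / ATT Ile — synonymous.
Nonsynonymous differences: 5.

5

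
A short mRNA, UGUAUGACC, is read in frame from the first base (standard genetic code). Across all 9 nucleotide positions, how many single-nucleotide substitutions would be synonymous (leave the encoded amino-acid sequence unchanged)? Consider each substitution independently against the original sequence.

Codon 1 (UGU, Cys): 1 synonymous substitution.
Codon 2 (AUG, Met): 0 synonymous substitutions.
Codon 3 (ACC, Thr): 3 synonymous substitutions.
Total: 1 + 0 + 3 = 4.

4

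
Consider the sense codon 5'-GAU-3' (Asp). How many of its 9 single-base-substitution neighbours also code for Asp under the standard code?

Position 1: none → 0 synonymous.
Position 2: none → 0 synonymous.
Position 3: GAC → 1 synonymous.
Total: 0 + 0 + 1 = 1.

1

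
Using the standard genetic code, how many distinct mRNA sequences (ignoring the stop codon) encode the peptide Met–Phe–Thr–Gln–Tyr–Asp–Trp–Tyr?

128

Met: 1 codon.
Phe: 2 codons.
Thr: 4 codons.
Gln: 2 codons.
Tyr: 2 codons.
Asp: 2 codons.
Trp: 1 codon.
Tyr: 2 codons.
1 × 2 × 4 × 2 × 2 × 2 × 1 × 2 = 128.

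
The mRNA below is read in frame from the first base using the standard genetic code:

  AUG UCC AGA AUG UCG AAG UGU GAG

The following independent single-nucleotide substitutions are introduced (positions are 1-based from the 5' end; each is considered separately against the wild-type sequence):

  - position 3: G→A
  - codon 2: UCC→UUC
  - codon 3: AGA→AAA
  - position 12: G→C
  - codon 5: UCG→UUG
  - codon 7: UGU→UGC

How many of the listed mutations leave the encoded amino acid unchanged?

Codon 1: AUG (Met) → AUA (Ile) — missense.
Codon 2: UCC (Ser) → UUC (Phe) — missense.
Codon 3: AGA (Arg) → AAA (Lys) — missense.
Codon 4: AUG (Met) → AUC (Ile) — missense.
Codon 5: UCG (Ser) → UUG (Leu) — missense.
Codon 7: UGU (Cys) → UGC (Cys) — synonymous.
Synonymous: 1 of 6.

1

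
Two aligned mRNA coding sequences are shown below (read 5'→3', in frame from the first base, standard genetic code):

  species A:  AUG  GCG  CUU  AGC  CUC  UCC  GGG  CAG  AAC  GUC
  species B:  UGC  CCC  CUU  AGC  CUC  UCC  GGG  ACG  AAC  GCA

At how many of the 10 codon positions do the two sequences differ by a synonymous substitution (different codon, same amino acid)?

Codon 1: AUG Met / UGC Cys — nonsynonymous.
Codon 2: GCG Ala / CCC Pro — nonsynonymous.
Codon 3: CUU Leu / CUU Leu — identical.
Codon 4: AGC Ser / AGC Ser — identical.
Codon 5: CUC Leu / CUC Leu — identical.
Codon 6: UCC Ser / UCC Ser — identical.
Codon 7: GGG Gly / GGG Gly — identical.
Codon 8: CAG Gln / ACG Thr — nonsynonymous.
Codon 9: AAC Asn / AAC Asn — identical.
Codon 10: GUC Val / GCA Ala — nonsynonymous.
Synonymous differences: 0.

0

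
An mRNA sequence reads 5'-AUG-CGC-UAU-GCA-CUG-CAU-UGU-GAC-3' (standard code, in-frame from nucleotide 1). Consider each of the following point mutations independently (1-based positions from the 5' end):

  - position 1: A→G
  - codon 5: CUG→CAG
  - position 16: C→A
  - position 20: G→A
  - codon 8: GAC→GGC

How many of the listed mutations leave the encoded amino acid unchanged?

0

Codon 1: AUG (Met) → GUG (Val) — missense.
Codon 5: CUG (Leu) → CAG (Gln) — missense.
Codon 6: CAU (His) → AAU (Asn) — missense.
Codon 7: UGU (Cys) → UAU (Tyr) — missense.
Codon 8: GAC (Asp) → GGC (Gly) — missense.
Synonymous: 0 of 5.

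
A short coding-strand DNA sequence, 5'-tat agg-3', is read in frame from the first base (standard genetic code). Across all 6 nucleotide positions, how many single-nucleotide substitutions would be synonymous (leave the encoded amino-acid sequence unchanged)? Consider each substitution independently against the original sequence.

Codon 1 (TAT, Tyr): 1 synonymous substitution.
Codon 2 (AGG, Arg): 2 synonymous substitutions.
Total: 1 + 2 = 3.

3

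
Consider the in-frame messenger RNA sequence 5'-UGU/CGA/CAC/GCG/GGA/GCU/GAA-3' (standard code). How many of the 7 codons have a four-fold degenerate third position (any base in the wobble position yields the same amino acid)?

Codon 1 UGU (Cys): third position 2-fold.
Codon 2 CGA (Arg): third position 4-fold.
Codon 3 CAC (His): third position 2-fold.
Codon 4 GCG (Ala): third position 4-fold.
Codon 5 GGA (Gly): third position 4-fold.
Codon 6 GCU (Ala): third position 4-fold.
Codon 7 GAA (Glu): third position 2-fold.
Four-fold degenerate third positions: 4.

4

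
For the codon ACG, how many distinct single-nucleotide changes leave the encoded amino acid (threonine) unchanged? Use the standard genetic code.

Position 1: none → 0 synonymous.
Position 2: none → 0 synonymous.
Position 3: ACU, ACC, ACA → 3 synonymous.
Total: 0 + 0 + 3 = 3.

3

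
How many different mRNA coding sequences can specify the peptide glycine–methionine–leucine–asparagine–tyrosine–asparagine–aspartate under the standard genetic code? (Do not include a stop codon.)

Gly: 4 codons.
Met: 1 codon.
Leu: 6 codons.
Asn: 2 codons.
Tyr: 2 codons.
Asn: 2 codons.
Asp: 2 codons.
4 × 1 × 6 × 2 × 2 × 2 × 2 = 384.

384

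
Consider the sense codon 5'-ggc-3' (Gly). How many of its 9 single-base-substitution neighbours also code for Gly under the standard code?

Position 1: none → 0 synonymous.
Position 2: none → 0 synonymous.
Position 3: GGU, GGA, GGG → 3 synonymous.
Total: 0 + 0 + 3 = 3.

3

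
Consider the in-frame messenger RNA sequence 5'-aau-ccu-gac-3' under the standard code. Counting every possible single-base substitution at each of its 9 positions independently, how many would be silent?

5

Codon 1 (AAU, Asn): 1 synonymous substitution.
Codon 2 (CCU, Pro): 3 synonymous substitutions.
Codon 3 (GAC, Asp): 1 synonymous substitution.
Total: 1 + 3 + 1 = 5.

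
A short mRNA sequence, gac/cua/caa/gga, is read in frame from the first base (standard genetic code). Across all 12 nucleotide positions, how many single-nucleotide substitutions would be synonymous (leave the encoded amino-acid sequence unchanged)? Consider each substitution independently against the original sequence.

Codon 1 (GAC, Asp): 1 synonymous substitution.
Codon 2 (CUA, Leu): 4 synonymous substitutions.
Codon 3 (CAA, Gln): 1 synonymous substitution.
Codon 4 (GGA, Gly): 3 synonymous substitutions.
Total: 1 + 4 + 1 + 3 = 9.

9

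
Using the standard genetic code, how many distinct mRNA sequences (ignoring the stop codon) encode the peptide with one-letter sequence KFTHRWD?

Lys: 2 codons.
Phe: 2 codons.
Thr: 4 codons.
His: 2 codons.
Arg: 6 codons.
Trp: 1 codon.
Asp: 2 codons.
2 × 2 × 4 × 2 × 6 × 1 × 2 = 384.

384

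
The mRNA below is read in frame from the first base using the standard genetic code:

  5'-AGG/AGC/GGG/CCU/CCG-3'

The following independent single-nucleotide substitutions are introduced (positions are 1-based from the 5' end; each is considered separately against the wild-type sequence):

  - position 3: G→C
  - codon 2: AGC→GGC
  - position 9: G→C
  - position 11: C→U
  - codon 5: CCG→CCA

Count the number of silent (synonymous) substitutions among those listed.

Codon 1: AGG (Arg) → AGC (Ser) — missense.
Codon 2: AGC (Ser) → GGC (Gly) — missense.
Codon 3: GGG (Gly) → GGC (Gly) — synonymous.
Codon 4: CCU (Pro) → CUU (Leu) — missense.
Codon 5: CCG (Pro) → CCA (Pro) — synonymous.
Synonymous: 2 of 5.

2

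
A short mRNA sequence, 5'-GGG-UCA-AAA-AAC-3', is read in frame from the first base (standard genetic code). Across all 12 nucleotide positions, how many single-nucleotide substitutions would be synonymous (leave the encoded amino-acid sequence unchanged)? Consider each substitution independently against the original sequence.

Codon 1 (GGG, Gly): 3 synonymous substitutions.
Codon 2 (UCA, Ser): 3 synonymous substitutions.
Codon 3 (AAA, Lys): 1 synonymous substitution.
Codon 4 (AAC, Asn): 1 synonymous substitution.
Total: 3 + 3 + 1 + 1 = 8.

8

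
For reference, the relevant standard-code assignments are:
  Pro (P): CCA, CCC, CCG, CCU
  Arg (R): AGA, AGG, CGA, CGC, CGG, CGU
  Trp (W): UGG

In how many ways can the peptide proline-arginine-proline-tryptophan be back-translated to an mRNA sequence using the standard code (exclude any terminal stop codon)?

96

Pro: 4 codons.
Arg: 6 codons.
Pro: 4 codons.
Trp: 1 codon.
4 × 6 × 4 × 1 = 96.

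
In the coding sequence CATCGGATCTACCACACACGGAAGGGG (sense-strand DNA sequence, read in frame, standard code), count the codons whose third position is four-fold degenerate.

4

Codon 1 CAT (His): third position 2-fold.
Codon 2 CGG (Arg): third position 4-fold.
Codon 3 ATC (Ile): third position 3-fold.
Codon 4 TAC (Tyr): third position 2-fold.
Codon 5 CAC (His): third position 2-fold.
Codon 6 ACA (Thr): third position 4-fold.
Codon 7 CGG (Arg): third position 4-fold.
Codon 8 AAG (Lys): third position 2-fold.
Codon 9 GGG (Gly): third position 4-fold.
Four-fold degenerate third positions: 4.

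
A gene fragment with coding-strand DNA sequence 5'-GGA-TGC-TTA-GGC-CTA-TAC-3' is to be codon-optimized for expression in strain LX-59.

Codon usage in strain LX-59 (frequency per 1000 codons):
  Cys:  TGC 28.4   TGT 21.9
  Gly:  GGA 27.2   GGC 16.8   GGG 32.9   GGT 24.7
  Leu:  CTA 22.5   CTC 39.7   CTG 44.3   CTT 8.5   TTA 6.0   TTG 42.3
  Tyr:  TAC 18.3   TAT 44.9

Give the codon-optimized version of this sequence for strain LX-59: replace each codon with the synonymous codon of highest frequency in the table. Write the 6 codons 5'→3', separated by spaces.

GGG TGC CTG GGG CTG TAT

Codon 1 (Gly): best is GGG at 32.9.
Codon 2 (Cys): best is TGC at 28.4.
Codon 3 (Leu): best is CTG at 44.3.
Codon 4 (Gly): best is GGG at 32.9.
Codon 5 (Leu): best is CTG at 44.3.
Codon 6 (Tyr): best is TAT at 44.9.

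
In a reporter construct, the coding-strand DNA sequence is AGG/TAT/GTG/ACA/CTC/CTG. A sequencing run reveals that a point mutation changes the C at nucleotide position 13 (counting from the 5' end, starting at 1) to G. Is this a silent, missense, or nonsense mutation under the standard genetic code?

Position 13 falls in codon 5: CTC → Leu.
After the substitution the codon is GTC → Val.
Leu ≠ Val, so this is a missense mutation.

missense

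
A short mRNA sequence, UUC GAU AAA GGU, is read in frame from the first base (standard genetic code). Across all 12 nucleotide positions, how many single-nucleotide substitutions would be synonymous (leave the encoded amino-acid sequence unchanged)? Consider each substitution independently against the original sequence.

6

Codon 1 (UUC, Phe): 1 synonymous substitution.
Codon 2 (GAU, Asp): 1 synonymous substitution.
Codon 3 (AAA, Lys): 1 synonymous substitution.
Codon 4 (GGU, Gly): 3 synonymous substitutions.
Total: 1 + 1 + 1 + 3 = 6.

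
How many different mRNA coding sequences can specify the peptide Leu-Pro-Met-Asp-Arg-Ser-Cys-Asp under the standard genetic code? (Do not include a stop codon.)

6912

Leu: 6 codons.
Pro: 4 codons.
Met: 1 codon.
Asp: 2 codons.
Arg: 6 codons.
Ser: 6 codons.
Cys: 2 codons.
Asp: 2 codons.
6 × 4 × 1 × 2 × 6 × 6 × 2 × 2 = 6912.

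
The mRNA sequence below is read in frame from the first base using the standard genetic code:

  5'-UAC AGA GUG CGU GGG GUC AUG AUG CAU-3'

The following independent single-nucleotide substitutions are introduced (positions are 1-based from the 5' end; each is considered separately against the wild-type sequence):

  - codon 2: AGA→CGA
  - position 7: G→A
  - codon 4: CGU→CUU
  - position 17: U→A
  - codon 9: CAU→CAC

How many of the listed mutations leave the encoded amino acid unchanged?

Codon 2: AGA (Arg) → CGA (Arg) — synonymous.
Codon 3: GUG (Val) → AUG (Met) — missense.
Codon 4: CGU (Arg) → CUU (Leu) — missense.
Codon 6: GUC (Val) → GAC (Asp) — missense.
Codon 9: CAU (His) → CAC (His) — synonymous.
Synonymous: 2 of 5.

2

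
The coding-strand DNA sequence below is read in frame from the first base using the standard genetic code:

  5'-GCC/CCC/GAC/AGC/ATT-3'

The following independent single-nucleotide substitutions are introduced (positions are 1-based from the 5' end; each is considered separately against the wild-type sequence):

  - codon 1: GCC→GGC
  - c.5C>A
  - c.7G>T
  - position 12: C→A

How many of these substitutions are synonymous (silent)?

0

Codon 1: GCC (Ala) → GGC (Gly) — missense.
Codon 2: CCC (Pro) → CAC (His) — missense.
Codon 3: GAC (Asp) → TAC (Tyr) — missense.
Codon 4: AGC (Ser) → AGA (Arg) — missense.
Synonymous: 0 of 4.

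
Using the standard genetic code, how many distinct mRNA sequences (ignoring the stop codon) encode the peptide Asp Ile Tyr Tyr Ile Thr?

Asp: 2 codons.
Ile: 3 codons.
Tyr: 2 codons.
Tyr: 2 codons.
Ile: 3 codons.
Thr: 4 codons.
2 × 3 × 2 × 2 × 3 × 4 = 288.

288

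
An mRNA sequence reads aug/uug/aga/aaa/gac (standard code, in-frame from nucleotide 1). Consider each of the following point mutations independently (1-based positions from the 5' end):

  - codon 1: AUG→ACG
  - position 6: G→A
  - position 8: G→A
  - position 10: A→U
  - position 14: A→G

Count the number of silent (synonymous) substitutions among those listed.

Codon 1: AUG (Met) → ACG (Thr) — missense.
Codon 2: UUG (Leu) → UUA (Leu) — synonymous.
Codon 3: AGA (Arg) → AAA (Lys) — missense.
Codon 4: AAA (Lys) → UAA (Stop) — nonsense.
Codon 5: GAC (Asp) → GGC (Gly) — missense.
Synonymous: 1 of 5.

1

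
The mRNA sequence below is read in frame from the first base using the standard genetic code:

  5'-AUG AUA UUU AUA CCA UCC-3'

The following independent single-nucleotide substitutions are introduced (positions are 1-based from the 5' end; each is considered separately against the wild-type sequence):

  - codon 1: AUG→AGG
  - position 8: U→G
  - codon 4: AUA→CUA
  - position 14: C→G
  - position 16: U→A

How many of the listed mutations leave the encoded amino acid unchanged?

0

Codon 1: AUG (Met) → AGG (Arg) — missense.
Codon 3: UUU (Phe) → UGU (Cys) — missense.
Codon 4: AUA (Ile) → CUA (Leu) — missense.
Codon 5: CCA (Pro) → CGA (Arg) — missense.
Codon 6: UCC (Ser) → ACC (Thr) — missense.
Synonymous: 0 of 5.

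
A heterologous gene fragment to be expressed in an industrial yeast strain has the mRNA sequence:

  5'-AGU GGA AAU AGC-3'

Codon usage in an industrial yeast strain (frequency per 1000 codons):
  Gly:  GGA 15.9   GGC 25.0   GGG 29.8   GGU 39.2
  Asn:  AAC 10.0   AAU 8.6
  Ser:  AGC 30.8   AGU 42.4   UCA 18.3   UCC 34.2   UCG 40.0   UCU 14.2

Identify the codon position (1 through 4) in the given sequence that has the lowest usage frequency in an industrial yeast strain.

3

Codon 1 AGU (Ser): 42.4 per 1000.
Codon 2 GGA (Gly): 15.9 per 1000.
Codon 3 AAU (Asn): 8.6 per 1000.
Codon 4 AGC (Ser): 30.8 per 1000.
Lowest frequency is 8.6 at codon 3.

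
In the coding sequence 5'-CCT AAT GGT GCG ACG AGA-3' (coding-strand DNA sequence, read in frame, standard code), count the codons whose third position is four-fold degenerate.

4

Codon 1 CCT (Pro): third position 4-fold.
Codon 2 AAT (Asn): third position 2-fold.
Codon 3 GGT (Gly): third position 4-fold.
Codon 4 GCG (Ala): third position 4-fold.
Codon 5 ACG (Thr): third position 4-fold.
Codon 6 AGA (Arg): third position 2-fold.
Four-fold degenerate third positions: 4.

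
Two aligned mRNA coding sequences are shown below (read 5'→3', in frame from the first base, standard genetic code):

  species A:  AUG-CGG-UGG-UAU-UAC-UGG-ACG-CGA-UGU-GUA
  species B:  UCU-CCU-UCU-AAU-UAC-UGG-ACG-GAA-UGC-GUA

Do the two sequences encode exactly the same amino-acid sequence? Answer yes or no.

Codon 1: AUG Met / UCU Ser — nonsynonymous.
Codon 2: CGG Arg / CCU Pro — nonsynonymous.
Codon 3: UGG Trp / UCU Ser — nonsynonymous.
Codon 4: UAU Tyr / AAU Asn — nonsynonymous.
Codon 5: UAC Tyr / UAC Tyr — identical.
Codon 6: UGG Trp / UGG Trp — identical.
Codon 7: ACG Thr / ACG Thr — identical.
Codon 8: CGA Arg / GAA Glu — nonsynonymous.
Codon 9: UGU Cys / UGC Cys — synonymous.
Codon 10: GUA Val / GUA Val — identical.
Nonsynonymous differences: 5 → different protein.

no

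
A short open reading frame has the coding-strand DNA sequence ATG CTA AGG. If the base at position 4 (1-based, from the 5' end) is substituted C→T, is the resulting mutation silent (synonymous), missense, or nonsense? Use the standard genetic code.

silent

Position 4 falls in codon 2: CTA → Leu.
After the substitution the codon is TTA → Leu.
Both encode Leu, so the change is synonymous.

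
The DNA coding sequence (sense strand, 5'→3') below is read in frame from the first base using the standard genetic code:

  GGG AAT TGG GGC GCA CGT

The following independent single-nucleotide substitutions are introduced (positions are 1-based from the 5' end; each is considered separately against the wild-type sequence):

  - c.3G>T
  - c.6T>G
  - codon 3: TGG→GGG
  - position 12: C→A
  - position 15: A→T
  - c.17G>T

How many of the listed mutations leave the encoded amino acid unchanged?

Codon 1: GGG (Gly) → GGT (Gly) — synonymous.
Codon 2: AAT (Asn) → AAG (Lys) — missense.
Codon 3: TGG (Trp) → GGG (Gly) — missense.
Codon 4: GGC (Gly) → GGA (Gly) — synonymous.
Codon 5: GCA (Ala) → GCT (Ala) — synonymous.
Codon 6: CGT (Arg) → CTT (Leu) — missense.
Synonymous: 3 of 6.

3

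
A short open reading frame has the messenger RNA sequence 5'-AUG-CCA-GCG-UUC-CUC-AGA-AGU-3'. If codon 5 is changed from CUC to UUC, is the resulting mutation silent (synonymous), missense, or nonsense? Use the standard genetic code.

Position 13 falls in codon 5: CUC → Leu.
After the substitution the codon is UUC → Phe.
Leu ≠ Phe, so this is a missense mutation.

missense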